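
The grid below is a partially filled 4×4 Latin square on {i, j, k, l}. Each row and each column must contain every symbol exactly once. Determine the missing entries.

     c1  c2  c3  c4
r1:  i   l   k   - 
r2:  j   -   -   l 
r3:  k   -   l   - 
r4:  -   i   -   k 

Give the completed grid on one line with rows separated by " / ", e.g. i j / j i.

(r1,c4): row 1 has {i,k,l}; column 4 has {k,l}, so it must be j.
(r2,c2): row 2 has {j,l}; column 2 has {i,l}, so it must be k.
(r2,c3): row 2 has {j,k,l}; column 3 has {k,l}, so it must be i.
(r3,c2): row 3 has {k,l}; column 2 has {i,k,l}, so it must be j.
(r3,c4): row 3 has {j,k,l}; column 4 has {j,k,l}, so it must be i.
(r4,c1): row 4 has {i,k}; column 1 has {i,j,k}, so it must be l.
(r4,c3): row 4 has {i,k,l}; column 3 has {i,k,l}, so it must be j.

i l k j / j k i l / k j l i / l i j k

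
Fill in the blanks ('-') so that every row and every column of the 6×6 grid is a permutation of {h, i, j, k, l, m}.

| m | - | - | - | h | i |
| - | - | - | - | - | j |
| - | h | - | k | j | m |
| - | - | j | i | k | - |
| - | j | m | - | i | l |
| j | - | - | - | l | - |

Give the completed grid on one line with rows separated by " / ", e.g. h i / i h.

m l k j h i / h k i l m j / i h l k j m / l m j i k h / k j m h i l / j i h m l k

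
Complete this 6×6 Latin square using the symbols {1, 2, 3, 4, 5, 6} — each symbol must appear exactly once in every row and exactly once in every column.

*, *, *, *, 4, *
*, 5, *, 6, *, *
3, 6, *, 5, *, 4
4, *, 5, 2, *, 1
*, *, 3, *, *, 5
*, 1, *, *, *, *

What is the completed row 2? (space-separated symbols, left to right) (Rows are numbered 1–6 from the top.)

1 5 4 6 3 2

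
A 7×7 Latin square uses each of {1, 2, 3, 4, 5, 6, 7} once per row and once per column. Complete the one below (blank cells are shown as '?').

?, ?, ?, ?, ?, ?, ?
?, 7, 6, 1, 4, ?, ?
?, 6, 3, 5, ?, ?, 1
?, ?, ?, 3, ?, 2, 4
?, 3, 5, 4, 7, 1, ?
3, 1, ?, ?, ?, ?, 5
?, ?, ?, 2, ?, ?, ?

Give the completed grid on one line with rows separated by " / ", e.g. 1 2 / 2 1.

1 2 4 6 3 5 7 / 5 7 6 1 4 3 2 / 4 6 3 5 2 7 1 / 6 5 7 3 1 2 4 / 2 3 5 4 7 1 6 / 3 1 2 7 6 4 5 / 7 4 1 2 5 6 3

(r3,c5) = 2
(r4,c2) = 5
(r6,c5) = 6
(r7,c2) = 4
(r1,c2) = 2
(r4,c5) = 1
(r6,c4) = 7
(r6,c6) = 4
(r1,c4) = 6
(r3,c6) = 7
(r4,c3) = 7
(r6,c3) = 2
(r7,c3) = 1
(r1,c3) = 4
(r3,c1) = 4
(r4,c1) = 6
(r5,c1) = 2
(r5,c7) = 6
(r2,c1) = 5
(r2,c6) = 3
(r2,c7) = 2
(r7,c1) = 7
(r7,c7) = 3
(r1,c1) = 1
(r1,c6) = 5
(r1,c7) = 7
(r7,c5) = 5
(r7,c6) = 6
(r1,c5) = 3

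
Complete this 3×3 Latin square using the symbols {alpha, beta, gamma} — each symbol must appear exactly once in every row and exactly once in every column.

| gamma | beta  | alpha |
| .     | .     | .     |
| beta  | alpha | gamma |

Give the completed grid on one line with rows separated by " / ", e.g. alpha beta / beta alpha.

(r2,c1) = alpha
(r2,c2) = gamma
(r2,c3) = beta

gamma beta alpha / alpha gamma beta / beta alpha gamma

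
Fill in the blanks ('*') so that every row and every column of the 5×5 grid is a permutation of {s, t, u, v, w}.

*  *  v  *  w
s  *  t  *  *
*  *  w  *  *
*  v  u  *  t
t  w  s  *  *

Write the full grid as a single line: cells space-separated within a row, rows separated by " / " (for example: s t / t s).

u s v t w / s u t w v / v t w u s / w v u s t / t w s v u

row 1 has {v,w}; column 1 has {s,t} — only u is left for (r1,c1).
row 2 has {s,t}; column 2 has {v,w} — only u is left for (r2,c2).
row 2 has {s,t,u}; column 5 has {t,w} — only v is left for (r2,c5).
row 3 has {w}; column 1 has {s,t,u} — only v is left for (r3,c1).
row 4 has {t,u,v}; column 1 has {s,t,u,v} — only w is left for (r4,c1).
row 4 has {t,u,v,w}; column 4 is empty so far — only s is left for (r4,c4).
row 5 has {s,t,w}; column 5 has {t,v,w} — only u is left for (r5,c5).
row 1 has {u,v,w}; column 4 has {s} — only t is left for (r1,c4).
row 2 has {s,t,u,v}; column 4 has {s,t} — only w is left for (r2,c4).
row 3 has {v,w}; column 4 has {s,t,w} — only u is left for (r3,c4).
row 3 has {u,v,w}; column 5 has {t,u,v,w} — only s is left for (r3,c5).
row 5 has {s,t,u,w}; column 4 has {s,t,u,w} — only v is left for (r5,c4).
row 1 has {t,u,v,w}; column 2 has {u,v,w} — only s is left for (r1,c2).
row 3 has {s,u,v,w}; column 2 has {s,u,v,w} — only t is left for (r3,c2).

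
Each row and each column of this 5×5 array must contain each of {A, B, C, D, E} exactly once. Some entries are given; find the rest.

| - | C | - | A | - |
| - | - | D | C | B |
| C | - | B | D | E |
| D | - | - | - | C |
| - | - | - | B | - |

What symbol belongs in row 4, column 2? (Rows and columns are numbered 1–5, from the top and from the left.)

B

At row 1, column 3: row 1 has {A,C}; column 3 has {B,D}; that leaves E.
At row 1, column 5: row 1 has {A,C,E}; column 5 has {B,C,E}; that leaves D.
At row 3, column 2: row 3 has {B,C,D,E}; column 2 has {C}; that leaves A.
At row 4, column 3: row 4 has {C,D}; column 3 has {B,D,E}; that leaves A.
At row 4, column 4: row 4 has {A,C,D}; column 4 has {A,B,C,D}; that leaves E.
At row 5, column 3: row 5 has {B}; column 3 has {A,B,D,E}; that leaves C.
At row 5, column 5: row 5 has {B,C}; column 5 has {B,C,D,E}; that leaves A.
At row 1, column 1: row 1 has {A,C,D,E}; column 1 has {C,D}; that leaves B.
At row 2, column 2: row 2 has {B,C,D}; column 2 has {A,C}; that leaves E.
At row 4, column 2: row 4 has {A,C,D,E}; column 2 has {A,C,E}; that leaves B.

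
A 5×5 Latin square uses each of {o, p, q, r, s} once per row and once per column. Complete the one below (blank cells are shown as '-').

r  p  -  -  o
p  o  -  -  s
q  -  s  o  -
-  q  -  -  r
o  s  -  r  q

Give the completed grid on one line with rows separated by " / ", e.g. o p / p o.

(r1,c3) = q
(r1,c4) = s
(r2,c3) = r
(r2,c4) = q
(r3,c2) = r
(r3,c5) = p
(r4,c1) = s
(r4,c4) = p
(r5,c3) = p
(r4,c3) = o

r p q s o / p o r q s / q r s o p / s q o p r / o s p r q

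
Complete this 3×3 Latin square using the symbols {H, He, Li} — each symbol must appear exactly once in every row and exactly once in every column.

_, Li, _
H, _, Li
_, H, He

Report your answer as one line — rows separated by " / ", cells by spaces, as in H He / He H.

He Li H / H He Li / Li H He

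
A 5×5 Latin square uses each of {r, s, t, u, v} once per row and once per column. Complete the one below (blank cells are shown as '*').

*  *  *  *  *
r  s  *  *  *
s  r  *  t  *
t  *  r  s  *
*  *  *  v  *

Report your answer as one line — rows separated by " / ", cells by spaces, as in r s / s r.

v u t r s / r s v u t / s r u t v / t v r s u / u t s v r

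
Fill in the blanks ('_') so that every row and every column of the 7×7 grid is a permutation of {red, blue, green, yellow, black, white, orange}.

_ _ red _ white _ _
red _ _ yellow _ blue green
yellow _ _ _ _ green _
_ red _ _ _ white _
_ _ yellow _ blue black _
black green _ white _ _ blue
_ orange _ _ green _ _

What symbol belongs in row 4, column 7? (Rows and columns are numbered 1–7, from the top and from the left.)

yellow

Cell (r5,c2): row 5 has {blue,yellow,black}; column 2 has {red,green,orange} → white.
Cell (r6,c3): row 6 has {blue,green,black,white}; column 3 has {red,yellow} → orange.
Cell (r2,c2): row 2 has {red,blue,green,yellow}; column 2 has {red,green,white,orange} → black.
Cell (r2,c3): row 2 has {red,blue,green,yellow,black}; column 3 has {red,yellow,orange} → white.
Cell (r2,c5): row 2 has {red,blue,green,yellow,black,white}; column 5 has {blue,green,white} → orange.
Cell (r3,c2): row 3 has {green,yellow}; column 2 has {red,green,black,white,orange} → blue.
Cell (r3,c3): row 3 has {blue,green,yellow}; column 3 has {red,yellow,white,orange} → black.
Cell (r3,c5): row 3 has {blue,green,yellow,black}; column 5 has {blue,green,white,orange} → red.
Cell (r6,c5): row 6 has {blue,green,black,white,orange}; column 5 has {red,blue,green,white,orange} → yellow.
Cell (r6,c6): row 6 has {blue,green,yellow,black,white,orange}; column 6 has {blue,green,black,white} → red.
Cell (r7,c3): row 7 has {green,orange}; column 3 has {red,yellow,black,white,orange} → blue.
Cell (r7,c6): row 7 has {blue,green,orange}; column 6 has {red,blue,green,black,white} → yellow.
Cell (r1,c2): row 1 has {red,white}; column 2 has {red,blue,green,black,white,orange} → yellow.
Cell (r1,c6): row 1 has {red,yellow,white}; column 6 has {red,blue,green,yellow,black,white} → orange.
Cell (r1,c7): row 1 has {red,yellow,white,orange}; column 7 has {blue,green} → black.
Cell (r3,c4): row 3 has {red,blue,green,yellow,black}; column 4 has {yellow,white} → orange.
Cell (r3,c7): row 3 has {red,blue,green,yellow,black,orange}; column 7 has {blue,green,black} → white.
Cell (r4,c3): row 4 has {red,white}; column 3 has {red,blue,yellow,black,white,orange} → green.
Cell (r4,c5): row 4 has {red,green,white}; column 5 has {red,blue,green,yellow,white,orange} → black.
Cell (r7,c1): row 7 has {blue,green,yellow,orange}; column 1 has {red,yellow,black} → white.
Cell (r7,c7): row 7 has {blue,green,yellow,white,orange}; column 7 has {blue,green,black,white} → red.
Cell (r4,c4): row 4 has {red,green,black,white}; column 4 has {yellow,white,orange} → blue.
Cell (r5,c7): row 5 has {blue,yellow,black,white}; column 7 has {red,blue,green,black,white} → orange.
Cell (r7,c4): row 7 has {red,blue,green,yellow,white,orange}; column 4 has {blue,yellow,white,orange} → black.
Cell (r1,c4): row 1 has {red,yellow,black,white,orange}; column 4 has {blue,yellow,black,white,orange} → green.
Cell (r4,c1): row 4 has {red,blue,green,black,white}; column 1 has {red,yellow,black,white} → orange.
Cell (r4,c7): row 4 has {red,blue,green,black,white,orange}; column 7 has {red,blue,green,black,white,orange} → yellow.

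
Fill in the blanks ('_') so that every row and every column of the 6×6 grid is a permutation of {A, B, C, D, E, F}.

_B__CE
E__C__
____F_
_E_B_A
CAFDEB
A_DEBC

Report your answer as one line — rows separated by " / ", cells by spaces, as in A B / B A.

D B A F C E / E D B C A F / B C E A F D / F E C B D A / C A F D E B / A F D E B C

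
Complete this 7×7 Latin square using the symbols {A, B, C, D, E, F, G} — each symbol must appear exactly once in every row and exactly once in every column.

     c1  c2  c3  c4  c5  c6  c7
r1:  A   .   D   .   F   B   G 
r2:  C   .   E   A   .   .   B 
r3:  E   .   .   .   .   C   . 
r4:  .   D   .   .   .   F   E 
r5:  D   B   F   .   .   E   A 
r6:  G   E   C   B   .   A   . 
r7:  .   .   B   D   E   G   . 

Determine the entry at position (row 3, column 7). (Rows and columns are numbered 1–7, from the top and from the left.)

D

(r1,c2) = C
(r1,c4) = E
(r2,c6) = D
(r4,c1) = B
(r6,c5) = D
(r6,c7) = F
(r7,c1) = F
(r7,c2) = A
(r7,c7) = C
(r2,c5) = G
(r3,c7) = D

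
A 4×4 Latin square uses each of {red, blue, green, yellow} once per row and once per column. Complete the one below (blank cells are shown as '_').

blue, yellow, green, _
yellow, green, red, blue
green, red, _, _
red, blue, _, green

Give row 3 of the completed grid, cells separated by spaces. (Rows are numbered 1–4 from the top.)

green red blue yellow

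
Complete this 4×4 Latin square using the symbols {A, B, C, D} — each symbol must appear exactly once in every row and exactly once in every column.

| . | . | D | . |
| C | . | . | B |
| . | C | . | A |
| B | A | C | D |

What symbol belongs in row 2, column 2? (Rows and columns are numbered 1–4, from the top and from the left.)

D

Cell (r1,c1): row 1 has {D}; column 1 has {B,C} → A.
Cell (r1,c2): row 1 has {A,D}; column 2 has {A,C} → B.
Cell (r1,c4): row 1 has {A,B,D}; column 4 has {A,B,D} → C.
Cell (r2,c2): row 2 has {B,C}; column 2 has {A,B,C} → D.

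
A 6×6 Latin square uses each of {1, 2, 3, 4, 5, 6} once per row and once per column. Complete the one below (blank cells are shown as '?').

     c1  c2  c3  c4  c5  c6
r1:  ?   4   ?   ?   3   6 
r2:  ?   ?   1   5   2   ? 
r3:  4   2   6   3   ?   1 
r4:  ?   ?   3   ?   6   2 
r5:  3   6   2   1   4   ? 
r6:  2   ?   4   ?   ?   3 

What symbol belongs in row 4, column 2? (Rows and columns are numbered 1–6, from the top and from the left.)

1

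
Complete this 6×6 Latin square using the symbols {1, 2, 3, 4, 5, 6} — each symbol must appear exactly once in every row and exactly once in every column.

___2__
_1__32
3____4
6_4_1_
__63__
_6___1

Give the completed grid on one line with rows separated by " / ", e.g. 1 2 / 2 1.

(r2,c3) = 5
(r4,c4) = 5
(r4,c6) = 3
(r5,c6) = 5
(r6,c4) = 4
(r1,c6) = 6
(r2,c1) = 4
(r2,c4) = 6
(r3,c4) = 1
(r4,c2) = 2
(r5,c2) = 4
(r5,c5) = 2
(r6,c5) = 5
(r1,c5) = 4
(r3,c2) = 5
(r3,c3) = 2
(r3,c5) = 6
(r5,c1) = 1
(r6,c1) = 2
(r6,c3) = 3
(r1,c1) = 5
(r1,c2) = 3
(r1,c3) = 1

5 3 1 2 4 6 / 4 1 5 6 3 2 / 3 5 2 1 6 4 / 6 2 4 5 1 3 / 1 4 6 3 2 5 / 2 6 3 4 5 1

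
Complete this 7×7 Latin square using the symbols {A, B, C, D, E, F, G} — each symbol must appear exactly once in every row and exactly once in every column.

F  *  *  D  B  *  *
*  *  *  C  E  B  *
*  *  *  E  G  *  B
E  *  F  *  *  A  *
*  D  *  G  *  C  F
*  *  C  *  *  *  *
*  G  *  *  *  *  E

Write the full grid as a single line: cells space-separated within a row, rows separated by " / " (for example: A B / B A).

F E A D B G C / D F G C E B A / C A D E G F B / E C F B D A G / B D E G A C F / G B C A F E D / A G B F C D E

(r4,c4) = B
(r5,c5) = A
(r4,c2) = C
(r4,c5) = D
(r4,c7) = G
(r5,c1) = B
(r5,c3) = E
(r6,c5) = F
(r7,c5) = C
(r6,c4) = A
(r6,c7) = D
(r7,c4) = F
(r7,c6) = D
(r2,c7) = A
(r3,c6) = F
(r6,c1) = G
(r6,c6) = E
(r7,c1) = A
(r7,c3) = B
(r1,c6) = G
(r1,c7) = C
(r2,c1) = D
(r2,c2) = F
(r2,c3) = G
(r3,c1) = C
(r3,c2) = A
(r3,c3) = D
(r6,c2) = B
(r1,c2) = E
(r1,c3) = A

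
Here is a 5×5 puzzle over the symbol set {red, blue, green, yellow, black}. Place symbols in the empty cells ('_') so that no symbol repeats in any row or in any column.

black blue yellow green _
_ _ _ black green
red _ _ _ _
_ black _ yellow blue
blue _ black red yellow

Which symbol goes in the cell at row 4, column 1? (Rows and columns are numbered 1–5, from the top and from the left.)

green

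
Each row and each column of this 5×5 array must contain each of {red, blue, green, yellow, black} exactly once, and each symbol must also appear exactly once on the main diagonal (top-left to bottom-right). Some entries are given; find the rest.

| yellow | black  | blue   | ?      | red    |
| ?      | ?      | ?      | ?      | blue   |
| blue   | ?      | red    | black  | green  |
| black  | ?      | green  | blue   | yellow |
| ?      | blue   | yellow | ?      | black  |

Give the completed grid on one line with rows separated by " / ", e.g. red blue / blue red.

yellow black blue green red / red green black yellow blue / blue yellow red black green / black red green blue yellow / green blue yellow red black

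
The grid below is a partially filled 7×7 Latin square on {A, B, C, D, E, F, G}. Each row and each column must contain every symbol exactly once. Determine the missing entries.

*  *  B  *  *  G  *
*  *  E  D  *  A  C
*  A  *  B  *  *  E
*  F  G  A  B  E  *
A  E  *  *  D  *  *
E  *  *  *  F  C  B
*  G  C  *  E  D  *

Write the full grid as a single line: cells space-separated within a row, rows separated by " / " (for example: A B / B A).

D C B E A G F / F B E D G A C / G A D B C F E / C F G A B E D / A E F C D B G / E D A G F C B / B G C F E D A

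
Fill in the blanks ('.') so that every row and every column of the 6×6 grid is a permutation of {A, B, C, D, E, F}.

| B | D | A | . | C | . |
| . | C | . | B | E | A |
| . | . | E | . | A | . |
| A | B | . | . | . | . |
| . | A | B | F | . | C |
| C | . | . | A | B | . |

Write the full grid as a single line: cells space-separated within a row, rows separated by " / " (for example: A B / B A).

B D A E C F / F C D B E A / D F E C A B / A B C D F E / E A B F D C / C E F A B D

(r1,c4) = E
(r1,c6) = F
(r3,c2) = F
(r5,c5) = D
(r6,c2) = E
(r6,c6) = D
(r3,c1) = D
(r3,c4) = C
(r3,c6) = B
(r4,c4) = D
(r4,c5) = F
(r4,c6) = E
(r5,c1) = E
(r6,c3) = F
(r2,c1) = F
(r2,c3) = D
(r4,c3) = C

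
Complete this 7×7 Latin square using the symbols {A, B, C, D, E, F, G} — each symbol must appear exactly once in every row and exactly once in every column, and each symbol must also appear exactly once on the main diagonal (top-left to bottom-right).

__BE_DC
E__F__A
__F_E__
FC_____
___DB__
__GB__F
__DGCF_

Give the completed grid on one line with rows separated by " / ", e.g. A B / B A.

G A B E F D C / E D C F G B A / B G F C E A D / F C E A D G B / C F A D B E G / D E G B A C F / A B D G C F E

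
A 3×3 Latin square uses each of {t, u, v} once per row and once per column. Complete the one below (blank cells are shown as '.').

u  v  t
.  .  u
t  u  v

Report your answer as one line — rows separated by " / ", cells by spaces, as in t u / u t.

(r2,c1) = v
(r2,c2) = t

u v t / v t u / t u v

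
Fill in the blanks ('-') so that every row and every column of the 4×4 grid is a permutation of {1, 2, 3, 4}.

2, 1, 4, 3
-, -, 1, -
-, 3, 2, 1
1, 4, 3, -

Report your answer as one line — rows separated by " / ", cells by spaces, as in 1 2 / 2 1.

2 1 4 3 / 3 2 1 4 / 4 3 2 1 / 1 4 3 2

(r2,c2) = 2
(r2,c4) = 4
(r3,c1) = 4
(r4,c4) = 2
(r2,c1) = 3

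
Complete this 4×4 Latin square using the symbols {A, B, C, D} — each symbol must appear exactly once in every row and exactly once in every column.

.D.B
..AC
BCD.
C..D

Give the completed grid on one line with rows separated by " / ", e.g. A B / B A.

At row 1, column 1: row 1 has {B,D}; column 1 has {B,C}; that leaves A.
At row 1, column 3: row 1 has {A,B,D}; column 3 has {A,D}; that leaves C.
At row 2, column 1: row 2 has {A,C}; column 1 has {A,B,C}; that leaves D.
At row 2, column 2: row 2 has {A,C,D}; column 2 has {C,D}; that leaves B.
At row 3, column 4: row 3 has {B,C,D}; column 4 has {B,C,D}; that leaves A.
At row 4, column 2: row 4 has {C,D}; column 2 has {B,C,D}; that leaves A.
At row 4, column 3: row 4 has {A,C,D}; column 3 has {A,C,D}; that leaves B.

A D C B / D B A C / B C D A / C A B D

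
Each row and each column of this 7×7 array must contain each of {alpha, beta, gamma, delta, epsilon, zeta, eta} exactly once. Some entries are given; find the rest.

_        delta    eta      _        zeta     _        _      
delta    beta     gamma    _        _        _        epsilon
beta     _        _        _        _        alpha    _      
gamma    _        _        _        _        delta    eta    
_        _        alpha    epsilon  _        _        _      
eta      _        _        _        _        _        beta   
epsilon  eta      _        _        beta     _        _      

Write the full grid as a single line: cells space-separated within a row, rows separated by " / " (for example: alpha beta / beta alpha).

alpha delta eta beta zeta epsilon gamma / delta beta gamma zeta alpha eta epsilon / beta epsilon delta eta gamma alpha zeta / gamma zeta beta alpha epsilon delta eta / zeta gamma alpha epsilon eta beta delta / eta alpha epsilon gamma delta zeta beta / epsilon eta zeta delta beta gamma alpha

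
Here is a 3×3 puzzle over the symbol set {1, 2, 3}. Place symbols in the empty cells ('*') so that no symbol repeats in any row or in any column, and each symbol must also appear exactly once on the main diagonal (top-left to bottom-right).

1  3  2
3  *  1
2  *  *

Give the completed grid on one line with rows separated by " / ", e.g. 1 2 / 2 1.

(r2,c2): row 2 has {1,3}; column 2 has {3}; the diagonal has {1}, so it must be 2.
(r3,c2): row 3 has {2}; column 2 has {2,3}, so it must be 1.
(r3,c3): row 3 has {1,2}; column 3 has {1,2}; the diagonal has {1,2}, so it must be 3.

1 3 2 / 3 2 1 / 2 1 3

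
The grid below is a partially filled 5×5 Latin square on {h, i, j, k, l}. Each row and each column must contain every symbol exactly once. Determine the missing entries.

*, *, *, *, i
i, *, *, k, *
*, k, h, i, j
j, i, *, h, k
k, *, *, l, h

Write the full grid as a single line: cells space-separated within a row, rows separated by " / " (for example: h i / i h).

row 1 has {i}; column 4 has {h,i,k,l} — only j is left for (r1,c4).
row 2 has {i,k}; column 5 has {h,i,j,k} — only l is left for (r2,c5).
row 3 has {h,i,j,k}; column 1 has {i,j,k} — only l is left for (r3,c1).
row 4 has {h,i,j,k}; column 3 has {h} — only l is left for (r4,c3).
row 5 has {h,k,l}; column 2 has {i,k} — only j is left for (r5,c2).
row 5 has {h,j,k,l}; column 3 has {h,l} — only i is left for (r5,c3).
row 1 has {i,j}; column 1 has {i,j,k,l} — only h is left for (r1,c1).
row 1 has {h,i,j}; column 2 has {i,j,k} — only l is left for (r1,c2).
row 1 has {h,i,j,l}; column 3 has {h,i,l} — only k is left for (r1,c3).
row 2 has {i,k,l}; column 2 has {i,j,k,l} — only h is left for (r2,c2).
row 2 has {h,i,k,l}; column 3 has {h,i,k,l} — only j is left for (r2,c3).

h l k j i / i h j k l / l k h i j / j i l h k / k j i l h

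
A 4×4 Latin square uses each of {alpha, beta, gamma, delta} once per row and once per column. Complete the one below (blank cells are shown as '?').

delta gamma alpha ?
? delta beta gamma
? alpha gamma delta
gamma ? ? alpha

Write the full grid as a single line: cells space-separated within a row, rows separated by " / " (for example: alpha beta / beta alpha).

row 1 has {alpha,gamma,delta}; column 4 has {alpha,gamma,delta} — only beta is left for (r1,c4).
row 2 has {beta,gamma,delta}; column 1 has {gamma,delta} — only alpha is left for (r2,c1).
row 3 has {alpha,gamma,delta}; column 1 has {alpha,gamma,delta} — only beta is left for (r3,c1).
row 4 has {alpha,gamma}; column 2 has {alpha,gamma,delta} — only beta is left for (r4,c2).
row 4 has {alpha,beta,gamma}; column 3 has {alpha,beta,gamma} — only delta is left for (r4,c3).

delta gamma alpha beta / alpha delta beta gamma / beta alpha gamma delta / gamma beta delta alpha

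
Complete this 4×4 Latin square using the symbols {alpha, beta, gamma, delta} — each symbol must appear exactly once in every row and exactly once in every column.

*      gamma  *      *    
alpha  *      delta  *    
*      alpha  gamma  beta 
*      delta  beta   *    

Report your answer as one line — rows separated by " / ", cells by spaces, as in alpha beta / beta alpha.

(r1,c3) = alpha
(r1,c4) = delta
(r2,c2) = beta
(r2,c4) = gamma
(r3,c1) = delta
(r4,c1) = gamma
(r4,c4) = alpha
(r1,c1) = beta

beta gamma alpha delta / alpha beta delta gamma / delta alpha gamma beta / gamma delta beta alpha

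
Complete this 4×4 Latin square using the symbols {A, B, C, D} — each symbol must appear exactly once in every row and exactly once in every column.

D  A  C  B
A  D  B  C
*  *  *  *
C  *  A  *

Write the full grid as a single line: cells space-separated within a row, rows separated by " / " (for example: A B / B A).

D A C B / A D B C / B C D A / C B A D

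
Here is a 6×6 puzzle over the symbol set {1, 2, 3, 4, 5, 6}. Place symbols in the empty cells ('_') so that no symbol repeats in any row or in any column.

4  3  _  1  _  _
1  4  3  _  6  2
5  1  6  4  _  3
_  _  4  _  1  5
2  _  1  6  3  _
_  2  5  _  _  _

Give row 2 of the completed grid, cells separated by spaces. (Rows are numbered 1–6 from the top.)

1 4 3 5 6 2

(r1,c3): row 1 has {1,3,4}; column 3 has {1,3,4,5,6}, so it must be 2.
(r1,c5): row 1 has {1,2,3,4}; column 5 has {1,3,6}, so it must be 5.
(r1,c6): row 1 has {1,2,3,4,5}; column 6 has {2,3,5}, so it must be 6.
(r2,c4): row 2 has {1,2,3,4,6}; column 4 has {1,4,6}, so it must be 5.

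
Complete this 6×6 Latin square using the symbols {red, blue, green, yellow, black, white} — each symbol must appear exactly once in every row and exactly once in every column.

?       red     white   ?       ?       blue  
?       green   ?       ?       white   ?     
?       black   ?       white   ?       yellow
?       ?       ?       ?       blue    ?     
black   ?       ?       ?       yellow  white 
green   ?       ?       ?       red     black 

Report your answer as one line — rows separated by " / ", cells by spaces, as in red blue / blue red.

yellow red white green black blue / blue green black yellow white red / red black blue white green yellow / white yellow red black blue green / black blue green red yellow white / green white yellow blue red black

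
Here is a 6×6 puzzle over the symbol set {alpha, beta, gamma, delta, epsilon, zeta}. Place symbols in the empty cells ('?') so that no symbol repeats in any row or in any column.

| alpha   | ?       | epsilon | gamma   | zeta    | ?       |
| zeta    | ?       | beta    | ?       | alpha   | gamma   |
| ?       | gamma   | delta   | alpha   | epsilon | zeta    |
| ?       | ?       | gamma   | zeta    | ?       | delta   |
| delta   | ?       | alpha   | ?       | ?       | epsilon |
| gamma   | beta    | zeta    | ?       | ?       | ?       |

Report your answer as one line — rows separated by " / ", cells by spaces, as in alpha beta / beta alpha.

(r1,c2): row 1 has {alpha,gamma,epsilon,zeta}; column 2 has {beta,gamma}, so it must be delta.
(r1,c6): row 1 has {alpha,gamma,delta,epsilon,zeta}; column 6 has {gamma,delta,epsilon,zeta}, so it must be beta.
(r2,c2): row 2 has {alpha,beta,gamma,zeta}; column 2 has {beta,gamma,delta}, so it must be epsilon.
(r2,c4): row 2 has {alpha,beta,gamma,epsilon,zeta}; column 4 has {alpha,gamma,zeta}, so it must be delta.
(r3,c1): row 3 has {alpha,gamma,delta,epsilon,zeta}; column 1 has {alpha,gamma,delta,zeta}, so it must be beta.
(r4,c1): row 4 has {gamma,delta,zeta}; column 1 has {alpha,beta,gamma,delta,zeta}, so it must be epsilon.
(r4,c2): row 4 has {gamma,delta,epsilon,zeta}; column 2 has {beta,gamma,delta,epsilon}, so it must be alpha.
(r4,c5): row 4 has {alpha,gamma,delta,epsilon,zeta}; column 5 has {alpha,epsilon,zeta}, so it must be beta.
(r5,c2): row 5 has {alpha,delta,epsilon}; column 2 has {alpha,beta,gamma,delta,epsilon}, so it must be zeta.
(r5,c4): row 5 has {alpha,delta,epsilon,zeta}; column 4 has {alpha,gamma,delta,zeta}, so it must be beta.
(r5,c5): row 5 has {alpha,beta,delta,epsilon,zeta}; column 5 has {alpha,beta,epsilon,zeta}, so it must be gamma.
(r6,c4): row 6 has {beta,gamma,zeta}; column 4 has {alpha,beta,gamma,delta,zeta}, so it must be epsilon.
(r6,c5): row 6 has {beta,gamma,epsilon,zeta}; column 5 has {alpha,beta,gamma,epsilon,zeta}, so it must be delta.
(r6,c6): row 6 has {beta,gamma,delta,epsilon,zeta}; column 6 has {beta,gamma,delta,epsilon,zeta}, so it must be alpha.

alpha delta epsilon gamma zeta beta / zeta epsilon beta delta alpha gamma / beta gamma delta alpha epsilon zeta / epsilon alpha gamma zeta beta delta / delta zeta alpha beta gamma epsilon / gamma beta zeta epsilon delta alpha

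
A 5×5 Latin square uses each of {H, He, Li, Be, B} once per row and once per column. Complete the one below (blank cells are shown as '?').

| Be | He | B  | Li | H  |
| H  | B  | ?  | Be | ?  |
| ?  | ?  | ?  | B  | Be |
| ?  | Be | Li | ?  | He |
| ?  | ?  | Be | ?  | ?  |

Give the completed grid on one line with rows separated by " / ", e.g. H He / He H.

Be He B Li H / H B He Be Li / He Li H B Be / B Be Li H He / Li H Be He B

Cell (r2,c3): row 2 has {H,Be,B}; column 3 has {Li,Be,B} → He.
Cell (r2,c5): row 2 has {H,He,Be,B}; column 5 has {H,He,Be} → Li.
Cell (r3,c3): row 3 has {Be,B}; column 3 has {He,Li,Be,B} → H.
Cell (r4,c1): row 4 has {He,Li,Be}; column 1 has {H,Be} → B.
Cell (r4,c4): row 4 has {He,Li,Be,B}; column 4 has {Li,Be,B} → H.
Cell (r5,c4): row 5 has {Be}; column 4 has {H,Li,Be,B} → He.
Cell (r5,c5): row 5 has {He,Be}; column 5 has {H,He,Li,Be} → B.
Cell (r3,c2): row 3 has {H,Be,B}; column 2 has {He,Be,B} → Li.
Cell (r5,c1): row 5 has {He,Be,B}; column 1 has {H,Be,B} → Li.
Cell (r5,c2): row 5 has {He,Li,Be,B}; column 2 has {He,Li,Be,B} → H.
Cell (r3,c1): row 3 has {H,Li,Be,B}; column 1 has {H,Li,Be,B} → He.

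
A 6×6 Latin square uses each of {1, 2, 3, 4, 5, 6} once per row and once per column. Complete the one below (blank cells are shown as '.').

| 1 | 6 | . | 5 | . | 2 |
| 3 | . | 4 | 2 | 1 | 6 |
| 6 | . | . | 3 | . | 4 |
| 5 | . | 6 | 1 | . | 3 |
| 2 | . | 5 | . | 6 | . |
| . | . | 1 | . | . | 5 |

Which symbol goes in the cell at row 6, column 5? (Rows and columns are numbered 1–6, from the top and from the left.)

3

(r1,c3) = 3
(r1,c5) = 4
(r2,c2) = 5
(r3,c3) = 2
(r3,c5) = 5
(r4,c5) = 2
(r5,c4) = 4
(r5,c6) = 1
(r6,c1) = 4
(r6,c4) = 6
(r6,c5) = 3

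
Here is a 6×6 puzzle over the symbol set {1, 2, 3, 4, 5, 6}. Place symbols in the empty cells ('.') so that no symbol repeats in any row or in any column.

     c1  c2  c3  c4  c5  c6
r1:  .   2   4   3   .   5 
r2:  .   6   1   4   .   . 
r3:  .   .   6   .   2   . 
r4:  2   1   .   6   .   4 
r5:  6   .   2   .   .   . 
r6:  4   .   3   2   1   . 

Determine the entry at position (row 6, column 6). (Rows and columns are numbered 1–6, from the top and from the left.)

6

At row 1, column 1: row 1 has {2,3,4,5}; column 1 has {2,4,6}; that leaves 1.
At row 1, column 5: row 1 has {1,2,3,4,5}; column 5 has {1,2}; that leaves 6.
At row 4, column 3: row 4 has {1,2,4,6}; column 3 has {1,2,3,4,6}; that leaves 5.
At row 4, column 5: row 4 has {1,2,4,5,6}; column 5 has {1,2,6}; that leaves 3.
At row 6, column 2: row 6 has {1,2,3,4}; column 2 has {1,2,6}; that leaves 5.
At row 6, column 6: row 6 has {1,2,3,4,5}; column 6 has {4,5}; that leaves 6.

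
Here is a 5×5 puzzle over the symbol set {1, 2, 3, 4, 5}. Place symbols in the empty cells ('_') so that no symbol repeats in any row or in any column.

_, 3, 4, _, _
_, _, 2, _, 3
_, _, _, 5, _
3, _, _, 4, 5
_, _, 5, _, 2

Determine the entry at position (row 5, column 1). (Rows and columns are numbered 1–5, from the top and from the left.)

1

(r1,c5) = 1
(r2,c4) = 1
(r3,c5) = 4
(r4,c3) = 1
(r5,c4) = 3
(r1,c4) = 2
(r3,c3) = 3
(r4,c2) = 2
(r1,c1) = 5
(r2,c1) = 4
(r2,c2) = 5
(r3,c2) = 1
(r5,c1) = 1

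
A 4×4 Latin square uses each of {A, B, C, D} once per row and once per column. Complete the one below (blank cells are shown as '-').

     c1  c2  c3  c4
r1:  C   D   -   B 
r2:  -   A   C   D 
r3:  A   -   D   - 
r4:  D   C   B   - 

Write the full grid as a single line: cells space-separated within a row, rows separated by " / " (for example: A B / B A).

C D A B / B A C D / A B D C / D C B A

(r1,c3) = A
(r2,c1) = B
(r3,c2) = B
(r3,c4) = C
(r4,c4) = A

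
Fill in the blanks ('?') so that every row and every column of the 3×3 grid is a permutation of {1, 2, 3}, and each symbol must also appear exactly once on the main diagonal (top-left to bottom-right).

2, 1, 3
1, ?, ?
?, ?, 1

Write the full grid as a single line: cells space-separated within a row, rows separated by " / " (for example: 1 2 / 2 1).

2 1 3 / 1 3 2 / 3 2 1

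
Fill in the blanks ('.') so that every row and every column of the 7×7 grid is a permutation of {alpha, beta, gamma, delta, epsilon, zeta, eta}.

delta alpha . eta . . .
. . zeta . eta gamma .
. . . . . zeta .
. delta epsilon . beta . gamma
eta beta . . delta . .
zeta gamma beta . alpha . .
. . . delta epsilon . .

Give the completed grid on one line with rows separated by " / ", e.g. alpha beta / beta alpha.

delta alpha gamma eta zeta beta epsilon / beta epsilon zeta alpha eta gamma delta / epsilon eta delta beta gamma zeta alpha / alpha delta epsilon zeta beta eta gamma / eta beta alpha gamma delta epsilon zeta / zeta gamma beta epsilon alpha delta eta / gamma zeta eta delta epsilon alpha beta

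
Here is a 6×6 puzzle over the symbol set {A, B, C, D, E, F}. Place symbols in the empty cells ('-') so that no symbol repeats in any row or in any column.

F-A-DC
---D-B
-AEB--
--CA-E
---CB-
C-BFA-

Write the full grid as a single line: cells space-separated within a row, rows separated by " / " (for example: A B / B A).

(r1,c4): row 1 has {A,C,D,F}; column 4 has {A,B,C,D,F}, so it must be E.
(r2,c3): row 2 has {B,D}; column 3 has {A,B,C,E}, so it must be F.
(r3,c1): row 3 has {A,B,E}; column 1 has {C,F}, so it must be D.
(r3,c6): row 3 has {A,B,D,E}; column 6 has {B,C,E}, so it must be F.
(r4,c1): row 4 has {A,C,E}; column 1 has {C,D,F}, so it must be B.
(r4,c5): row 4 has {A,B,C,E}; column 5 has {A,B,D}, so it must be F.
(r5,c3): row 5 has {B,C}; column 3 has {A,B,C,E,F}, so it must be D.
(r5,c6): row 5 has {B,C,D}; column 6 has {B,C,E,F}, so it must be A.
(r6,c6): row 6 has {A,B,C,F}; column 6 has {A,B,C,E,F}, so it must be D.
(r1,c2): row 1 has {A,C,D,E,F}; column 2 has {A}, so it must be B.
(r3,c5): row 3 has {A,B,D,E,F}; column 5 has {A,B,D,F}, so it must be C.
(r4,c2): row 4 has {A,B,C,E,F}; column 2 has {A,B}, so it must be D.
(r5,c1): row 5 has {A,B,C,D}; column 1 has {B,C,D,F}, so it must be E.
(r5,c2): row 5 has {A,B,C,D,E}; column 2 has {A,B,D}, so it must be F.
(r6,c2): row 6 has {A,B,C,D,F}; column 2 has {A,B,D,F}, so it must be E.
(r2,c1): row 2 has {B,D,F}; column 1 has {B,C,D,E,F}, so it must be A.
(r2,c2): row 2 has {A,B,D,F}; column 2 has {A,B,D,E,F}, so it must be C.
(r2,c5): row 2 has {A,B,C,D,F}; column 5 has {A,B,C,D,F}, so it must be E.

F B A E D C / A C F D E B / D A E B C F / B D C A F E / E F D C B A / C E B F A D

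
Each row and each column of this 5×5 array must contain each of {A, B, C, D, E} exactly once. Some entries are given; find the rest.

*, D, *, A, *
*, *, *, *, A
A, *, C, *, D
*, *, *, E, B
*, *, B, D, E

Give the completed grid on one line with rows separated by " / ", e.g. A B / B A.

B D E A C / E B D C A / A E C B D / D C A E B / C A B D E

(r1,c3) = E
(r1,c5) = C
(r2,c3) = D
(r3,c4) = B
(r4,c3) = A
(r5,c1) = C
(r5,c2) = A
(r1,c1) = B
(r2,c1) = E
(r2,c4) = C
(r3,c2) = E
(r4,c1) = D
(r4,c2) = C
(r2,c2) = B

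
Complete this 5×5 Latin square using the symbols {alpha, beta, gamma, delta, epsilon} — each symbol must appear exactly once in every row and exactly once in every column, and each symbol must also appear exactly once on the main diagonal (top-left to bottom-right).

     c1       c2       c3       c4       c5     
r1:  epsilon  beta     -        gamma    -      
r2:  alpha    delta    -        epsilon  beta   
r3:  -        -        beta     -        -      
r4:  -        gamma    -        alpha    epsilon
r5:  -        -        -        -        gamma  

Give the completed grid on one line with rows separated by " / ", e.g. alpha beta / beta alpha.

epsilon beta alpha gamma delta / alpha delta gamma epsilon beta / gamma epsilon beta delta alpha / beta gamma delta alpha epsilon / delta alpha epsilon beta gamma

Cell (r2,c3): row 2 has {alpha,beta,delta,epsilon}; column 3 has {beta} → gamma.
Cell (r3,c4): row 3 has {beta}; column 4 has {alpha,gamma,epsilon} → delta.
Cell (r3,c5): row 3 has {beta,delta}; column 5 has {beta,gamma,epsilon} → alpha.
Cell (r4,c3): row 4 has {alpha,gamma,epsilon}; column 3 has {beta,gamma} → delta.
Cell (r5,c4): row 5 has {gamma}; column 4 has {alpha,gamma,delta,epsilon} → beta.
Cell (r1,c3): row 1 has {beta,gamma,epsilon}; column 3 has {beta,gamma,delta} → alpha.
Cell (r1,c5): row 1 has {alpha,beta,gamma,epsilon}; column 5 has {alpha,beta,gamma,epsilon} → delta.
Cell (r3,c1): row 3 has {alpha,beta,delta}; column 1 has {alpha,epsilon} → gamma.
Cell (r3,c2): row 3 has {alpha,beta,gamma,delta}; column 2 has {beta,gamma,delta} → epsilon.
Cell (r4,c1): row 4 has {alpha,gamma,delta,epsilon}; column 1 has {alpha,gamma,epsilon} → beta.
Cell (r5,c1): row 5 has {beta,gamma}; column 1 has {alpha,beta,gamma,epsilon} → delta.
Cell (r5,c2): row 5 has {beta,gamma,delta}; column 2 has {beta,gamma,delta,epsilon} → alpha.
Cell (r5,c3): row 5 has {alpha,beta,gamma,delta}; column 3 has {alpha,beta,gamma,delta} → epsilon.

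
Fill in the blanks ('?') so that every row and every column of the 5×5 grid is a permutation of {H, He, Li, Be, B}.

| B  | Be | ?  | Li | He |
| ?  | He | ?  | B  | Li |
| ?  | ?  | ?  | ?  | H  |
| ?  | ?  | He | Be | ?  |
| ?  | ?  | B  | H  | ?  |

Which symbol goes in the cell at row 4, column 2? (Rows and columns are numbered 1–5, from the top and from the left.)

(r1,c3) = H
(r2,c3) = Be
(r3,c3) = Li
(r3,c4) = He
(r4,c5) = B
(r5,c2) = Li
(r5,c5) = Be
(r2,c1) = H
(r3,c1) = Be
(r3,c2) = B
(r4,c1) = Li
(r4,c2) = H

H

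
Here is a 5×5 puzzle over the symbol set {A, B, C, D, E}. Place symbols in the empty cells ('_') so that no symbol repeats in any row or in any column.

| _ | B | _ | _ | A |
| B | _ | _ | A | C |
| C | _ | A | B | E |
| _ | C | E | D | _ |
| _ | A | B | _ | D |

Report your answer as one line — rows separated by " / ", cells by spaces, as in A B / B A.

D B C E A / B E D A C / C D A B E / A C E D B / E A B C D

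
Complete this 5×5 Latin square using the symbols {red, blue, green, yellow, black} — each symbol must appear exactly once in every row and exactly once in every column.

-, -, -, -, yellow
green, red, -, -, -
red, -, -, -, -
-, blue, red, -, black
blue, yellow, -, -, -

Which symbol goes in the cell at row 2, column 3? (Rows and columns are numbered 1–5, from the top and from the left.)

black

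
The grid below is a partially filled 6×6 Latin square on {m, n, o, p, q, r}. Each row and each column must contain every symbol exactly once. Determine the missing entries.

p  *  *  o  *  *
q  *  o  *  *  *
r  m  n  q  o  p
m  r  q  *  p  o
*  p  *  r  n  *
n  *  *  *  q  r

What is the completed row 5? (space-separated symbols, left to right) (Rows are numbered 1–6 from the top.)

Cell (r2,c2): row 2 has {o,q}; column 2 has {m,p,r} → n.
Cell (r2,c6): row 2 has {n,o,q}; column 6 has {o,p,r} → m.
Cell (r4,c4): row 4 has {m,o,p,q,r}; column 4 has {o,q,r} → n.
Cell (r5,c1): row 5 has {n,p,r}; column 1 has {m,n,p,q,r} → o.
Cell (r5,c3): row 5 has {n,o,p,r}; column 3 has {n,o,q} → m.
Cell (r5,c6): row 5 has {m,n,o,p,r}; column 6 has {m,o,p,r} → q.

o p m r n q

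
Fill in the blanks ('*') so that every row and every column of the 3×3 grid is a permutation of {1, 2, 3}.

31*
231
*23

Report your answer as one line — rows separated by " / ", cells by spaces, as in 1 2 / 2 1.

Cell (r1,c3): row 1 has {1,3}; column 3 has {1,3} → 2.
Cell (r3,c1): row 3 has {2,3}; column 1 has {2,3} → 1.

3 1 2 / 2 3 1 / 1 2 3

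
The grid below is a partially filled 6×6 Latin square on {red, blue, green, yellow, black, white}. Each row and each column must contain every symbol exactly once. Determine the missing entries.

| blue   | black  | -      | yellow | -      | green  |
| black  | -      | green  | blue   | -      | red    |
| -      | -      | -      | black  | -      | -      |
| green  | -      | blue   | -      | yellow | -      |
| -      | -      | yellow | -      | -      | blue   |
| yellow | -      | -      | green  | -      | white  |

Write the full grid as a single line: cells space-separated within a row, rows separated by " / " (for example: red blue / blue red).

blue black white yellow red green / black yellow green blue white red / white blue red black green yellow / green white blue red yellow black / red green yellow white black blue / yellow red black green blue white

(r2,c5) = white
(r3,c6) = yellow
(r4,c6) = black
(r1,c5) = red
(r2,c2) = yellow
(r1,c3) = white
(r3,c3) = red
(r6,c3) = black
(r6,c5) = blue
(r3,c1) = white
(r3,c5) = green
(r5,c1) = red
(r5,c4) = white
(r5,c5) = black
(r6,c2) = red
(r3,c2) = blue
(r4,c2) = white
(r4,c4) = red
(r5,c2) = green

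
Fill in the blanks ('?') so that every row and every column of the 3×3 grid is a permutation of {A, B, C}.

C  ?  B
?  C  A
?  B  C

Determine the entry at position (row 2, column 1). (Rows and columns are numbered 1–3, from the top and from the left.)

B

Cell (r1,c2): row 1 has {B,C}; column 2 has {B,C} → A.
Cell (r2,c1): row 2 has {A,C}; column 1 has {C} → B.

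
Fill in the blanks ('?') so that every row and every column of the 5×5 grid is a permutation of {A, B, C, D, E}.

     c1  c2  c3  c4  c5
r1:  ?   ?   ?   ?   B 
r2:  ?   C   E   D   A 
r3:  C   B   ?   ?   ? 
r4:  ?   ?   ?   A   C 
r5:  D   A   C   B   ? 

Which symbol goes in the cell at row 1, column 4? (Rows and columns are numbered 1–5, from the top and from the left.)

C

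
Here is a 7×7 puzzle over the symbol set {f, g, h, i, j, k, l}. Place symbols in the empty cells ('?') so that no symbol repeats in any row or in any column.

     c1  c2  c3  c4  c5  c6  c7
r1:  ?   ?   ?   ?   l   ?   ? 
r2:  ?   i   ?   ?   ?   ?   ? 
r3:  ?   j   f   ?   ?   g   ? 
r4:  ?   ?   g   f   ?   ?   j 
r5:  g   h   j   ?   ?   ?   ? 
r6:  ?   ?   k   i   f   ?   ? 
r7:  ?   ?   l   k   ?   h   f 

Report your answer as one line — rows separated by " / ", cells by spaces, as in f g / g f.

row 2 has {i}; column 3 has {f,g,j,k,l} — only h is left for (r2,c3).
row 5 has {g,h,j}; column 4 has {f,i,k} — only l is left for (r5,c4).
row 7 has {f,h,k,l}; column 2 has {h,i,j} — only g is left for (r7,c2).
row 1 has {l}; column 3 has {f,g,h,j,k,l} — only i is left for (r1,c3).
row 3 has {f,g,j}; column 4 has {f,i,k,l} — only h is left for (r3,c4).
row 6 has {f,i,k}; column 2 has {g,h,i,j} — only l is left for (r6,c2).
row 6 has {f,i,k,l}; column 6 has {g,h} — only j is left for (r6,c6).
row 4 has {f,g,j}; column 2 has {g,h,i,j,l} — only k is left for (r4,c2).
row 6 has {f,i,j,k,l}; column 1 has {g} — only h is left for (r6,c1).
row 6 has {f,h,i,j,k,l}; column 7 has {f,j} — only g is left for (r6,c7).
row 1 has {i,l}; column 2 has {g,h,i,j,k,l} — only f is left for (r1,c2).
row 1 has {f,i,l}; column 6 has {g,h,j} — only k is left for (r1,c6).
row 1 has {f,i,k,l}; column 7 has {f,g,j} — only h is left for (r1,c7).
row 1 has {f,h,i,k,l}; column 1 has {g,h} — only j is left for (r1,c1).
row 1 has {f,h,i,j,k,l}; column 4 has {f,h,i,k,l} — only g is left for (r1,c4).
row 2 has {h,i}; column 4 has {f,g,h,i,k,l} — only j is left for (r2,c4).
row 7 has {f,g,h,k,l}; column 1 has {g,h,j} — only i is left for (r7,c1).
row 7 has {f,g,h,i,k,l}; column 5 has {f,l} — only j is left for (r7,c5).
row 4 has {f,g,j,k}; column 1 has {g,h,i,j} — only l is left for (r4,c1).
row 4 has {f,g,j,k,l}; column 6 has {g,h,j,k} — only i is left for (r4,c6).
row 5 has {g,h,j,l}; column 6 has {g,h,i,j,k} — only f is left for (r5,c6).
row 2 has {h,i,j}; column 6 has {f,g,h,i,j,k} — only l is left for (r2,c6).
row 2 has {h,i,j,l}; column 7 has {f,g,h,j} — only k is left for (r2,c7).
row 3 has {f,g,h,j}; column 1 has {g,h,i,j,l} — only k is left for (r3,c1).
row 3 has {f,g,h,j,k}; column 5 has {f,j,l} — only i is left for (r3,c5).
row 3 has {f,g,h,i,j,k}; column 7 has {f,g,h,j,k} — only l is left for (r3,c7).
row 4 has {f,g,i,j,k,l}; column 5 has {f,i,j,l} — only h is left for (r4,c5).
row 5 has {f,g,h,j,l}; column 5 has {f,h,i,j,l} — only k is left for (r5,c5).
row 5 has {f,g,h,j,k,l}; column 7 has {f,g,h,j,k,l} — only i is left for (r5,c7).
row 2 has {h,i,j,k,l}; column 1 has {g,h,i,j,k,l} — only f is left for (r2,c1).
row 2 has {f,h,i,j,k,l}; column 5 has {f,h,i,j,k,l} — only g is left for (r2,c5).

j f i g l k h / f i h j g l k / k j f h i g l / l k g f h i j / g h j l k f i / h l k i f j g / i g l k j h f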